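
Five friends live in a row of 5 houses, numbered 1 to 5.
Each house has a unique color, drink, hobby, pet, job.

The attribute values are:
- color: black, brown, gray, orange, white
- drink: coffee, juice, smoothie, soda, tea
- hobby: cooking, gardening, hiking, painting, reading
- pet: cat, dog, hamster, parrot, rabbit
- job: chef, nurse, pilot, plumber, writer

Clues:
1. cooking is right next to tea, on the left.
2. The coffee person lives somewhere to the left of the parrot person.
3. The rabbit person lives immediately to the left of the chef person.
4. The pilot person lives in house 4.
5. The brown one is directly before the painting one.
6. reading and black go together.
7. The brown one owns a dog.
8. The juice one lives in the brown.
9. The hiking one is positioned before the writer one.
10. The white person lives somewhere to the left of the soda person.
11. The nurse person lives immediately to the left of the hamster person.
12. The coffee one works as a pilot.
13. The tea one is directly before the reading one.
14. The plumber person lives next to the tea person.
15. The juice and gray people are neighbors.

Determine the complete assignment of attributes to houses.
Solution:

House | Color | Drink | Hobby | Pet | Job
-----------------------------------------
  1   | brown | juice | cooking | dog | plumber
  2   | gray | tea | painting | rabbit | nurse
  3   | black | smoothie | reading | hamster | chef
  4   | white | coffee | hiking | cat | pilot
  5   | orange | soda | gardening | parrot | writer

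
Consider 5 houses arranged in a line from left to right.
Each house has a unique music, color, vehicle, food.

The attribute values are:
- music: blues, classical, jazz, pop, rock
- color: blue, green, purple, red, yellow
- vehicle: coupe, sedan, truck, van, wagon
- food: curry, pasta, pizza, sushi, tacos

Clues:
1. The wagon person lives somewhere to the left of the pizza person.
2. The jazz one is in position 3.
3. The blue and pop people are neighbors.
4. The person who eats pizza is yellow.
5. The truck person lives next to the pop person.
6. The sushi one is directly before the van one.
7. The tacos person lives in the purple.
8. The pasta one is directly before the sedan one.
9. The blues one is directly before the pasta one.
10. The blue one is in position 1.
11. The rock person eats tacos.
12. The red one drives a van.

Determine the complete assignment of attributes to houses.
Solution:

House | Music | Color | Vehicle | Food
--------------------------------------
  1   | blues | blue | truck | sushi
  2   | pop | red | van | pasta
  3   | jazz | green | sedan | curry
  4   | rock | purple | wagon | tacos
  5   | classical | yellow | coupe | pizza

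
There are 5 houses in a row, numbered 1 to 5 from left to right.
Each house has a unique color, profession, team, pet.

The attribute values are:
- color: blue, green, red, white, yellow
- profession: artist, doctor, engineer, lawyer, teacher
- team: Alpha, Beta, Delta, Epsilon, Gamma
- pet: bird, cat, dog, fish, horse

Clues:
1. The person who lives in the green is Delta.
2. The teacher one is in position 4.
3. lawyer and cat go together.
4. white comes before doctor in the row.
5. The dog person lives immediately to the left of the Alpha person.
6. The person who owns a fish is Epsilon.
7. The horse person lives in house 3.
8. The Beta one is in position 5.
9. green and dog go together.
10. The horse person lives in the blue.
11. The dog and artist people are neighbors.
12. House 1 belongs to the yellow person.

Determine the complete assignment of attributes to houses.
Solution:

House | Color | Profession | Team | Pet
---------------------------------------
  1   | yellow | lawyer | Gamma | cat
  2   | green | engineer | Delta | dog
  3   | blue | artist | Alpha | horse
  4   | white | teacher | Epsilon | fish
  5   | red | doctor | Beta | bird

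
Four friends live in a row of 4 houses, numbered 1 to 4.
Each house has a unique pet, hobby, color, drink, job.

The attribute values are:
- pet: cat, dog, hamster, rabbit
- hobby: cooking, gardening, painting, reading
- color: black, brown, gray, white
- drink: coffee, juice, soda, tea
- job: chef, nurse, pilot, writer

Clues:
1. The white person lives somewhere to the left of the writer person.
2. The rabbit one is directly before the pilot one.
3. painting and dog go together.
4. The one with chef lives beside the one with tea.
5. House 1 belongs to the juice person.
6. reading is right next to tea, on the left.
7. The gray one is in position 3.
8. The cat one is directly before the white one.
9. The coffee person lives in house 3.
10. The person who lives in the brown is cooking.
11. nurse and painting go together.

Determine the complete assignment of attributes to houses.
Solution:

House | Pet | Hobby | Color | Drink | Job
-----------------------------------------
  1   | cat | reading | black | juice | chef
  2   | dog | painting | white | tea | nurse
  3   | rabbit | gardening | gray | coffee | writer
  4   | hamster | cooking | brown | soda | pilot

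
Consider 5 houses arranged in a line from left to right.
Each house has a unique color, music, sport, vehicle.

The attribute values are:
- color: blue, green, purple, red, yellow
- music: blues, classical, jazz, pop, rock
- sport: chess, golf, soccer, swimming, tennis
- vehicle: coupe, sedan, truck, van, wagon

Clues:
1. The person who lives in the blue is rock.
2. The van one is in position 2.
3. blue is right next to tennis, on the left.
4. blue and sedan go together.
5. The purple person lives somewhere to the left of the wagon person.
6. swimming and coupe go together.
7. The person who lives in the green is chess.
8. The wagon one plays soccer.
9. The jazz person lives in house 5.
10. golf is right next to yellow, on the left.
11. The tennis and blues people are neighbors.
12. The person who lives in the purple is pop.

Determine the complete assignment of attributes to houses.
Solution:

House | Color | Music | Sport | Vehicle
---------------------------------------
  1   | blue | rock | golf | sedan
  2   | yellow | classical | tennis | van
  3   | green | blues | chess | truck
  4   | purple | pop | swimming | coupe
  5   | red | jazz | soccer | wagon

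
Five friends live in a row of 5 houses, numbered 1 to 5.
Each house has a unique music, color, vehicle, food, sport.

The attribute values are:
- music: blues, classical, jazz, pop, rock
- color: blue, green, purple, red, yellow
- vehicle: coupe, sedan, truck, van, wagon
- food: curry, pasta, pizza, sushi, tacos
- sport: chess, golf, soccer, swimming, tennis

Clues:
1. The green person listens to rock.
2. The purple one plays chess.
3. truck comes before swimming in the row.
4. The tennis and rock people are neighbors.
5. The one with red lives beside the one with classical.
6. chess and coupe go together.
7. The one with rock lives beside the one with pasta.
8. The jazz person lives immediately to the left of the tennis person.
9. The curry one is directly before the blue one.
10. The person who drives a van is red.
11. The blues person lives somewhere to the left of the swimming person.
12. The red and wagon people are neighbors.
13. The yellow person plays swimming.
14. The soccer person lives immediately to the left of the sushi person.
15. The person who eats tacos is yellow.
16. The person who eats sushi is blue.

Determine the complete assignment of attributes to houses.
Solution:

House | Music | Color | Vehicle | Food | Sport
----------------------------------------------
  1   | jazz | red | van | curry | soccer
  2   | classical | blue | wagon | sushi | tennis
  3   | rock | green | truck | pizza | golf
  4   | blues | purple | coupe | pasta | chess
  5   | pop | yellow | sedan | tacos | swimming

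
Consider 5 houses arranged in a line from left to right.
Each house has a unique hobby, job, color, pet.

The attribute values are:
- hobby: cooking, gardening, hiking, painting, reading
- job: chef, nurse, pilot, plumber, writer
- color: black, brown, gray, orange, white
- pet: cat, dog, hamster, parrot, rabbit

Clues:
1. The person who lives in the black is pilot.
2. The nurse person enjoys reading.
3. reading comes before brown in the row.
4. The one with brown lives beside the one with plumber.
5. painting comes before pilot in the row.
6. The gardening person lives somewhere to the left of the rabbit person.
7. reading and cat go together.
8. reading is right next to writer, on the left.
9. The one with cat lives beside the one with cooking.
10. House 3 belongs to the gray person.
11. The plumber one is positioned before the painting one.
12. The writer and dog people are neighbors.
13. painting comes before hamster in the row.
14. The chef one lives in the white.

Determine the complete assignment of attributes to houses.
Solution:

House | Hobby | Job | Color | Pet
---------------------------------
  1   | reading | nurse | orange | cat
  2   | cooking | writer | brown | parrot
  3   | gardening | plumber | gray | dog
  4   | painting | chef | white | rabbit
  5   | hiking | pilot | black | hamster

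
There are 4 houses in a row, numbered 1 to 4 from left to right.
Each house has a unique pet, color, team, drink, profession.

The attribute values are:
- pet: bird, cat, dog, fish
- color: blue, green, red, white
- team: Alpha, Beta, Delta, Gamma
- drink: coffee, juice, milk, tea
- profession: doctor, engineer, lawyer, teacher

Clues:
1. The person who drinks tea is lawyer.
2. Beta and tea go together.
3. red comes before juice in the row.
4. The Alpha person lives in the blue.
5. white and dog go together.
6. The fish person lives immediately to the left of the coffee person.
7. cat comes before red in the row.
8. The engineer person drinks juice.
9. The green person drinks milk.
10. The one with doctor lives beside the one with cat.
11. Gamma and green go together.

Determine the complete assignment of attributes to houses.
Solution:

House | Pet | Color | Team | Drink | Profession
-----------------------------------------------
  1   | fish | green | Gamma | milk | doctor
  2   | cat | blue | Alpha | coffee | teacher
  3   | bird | red | Beta | tea | lawyer
  4   | dog | white | Delta | juice | engineer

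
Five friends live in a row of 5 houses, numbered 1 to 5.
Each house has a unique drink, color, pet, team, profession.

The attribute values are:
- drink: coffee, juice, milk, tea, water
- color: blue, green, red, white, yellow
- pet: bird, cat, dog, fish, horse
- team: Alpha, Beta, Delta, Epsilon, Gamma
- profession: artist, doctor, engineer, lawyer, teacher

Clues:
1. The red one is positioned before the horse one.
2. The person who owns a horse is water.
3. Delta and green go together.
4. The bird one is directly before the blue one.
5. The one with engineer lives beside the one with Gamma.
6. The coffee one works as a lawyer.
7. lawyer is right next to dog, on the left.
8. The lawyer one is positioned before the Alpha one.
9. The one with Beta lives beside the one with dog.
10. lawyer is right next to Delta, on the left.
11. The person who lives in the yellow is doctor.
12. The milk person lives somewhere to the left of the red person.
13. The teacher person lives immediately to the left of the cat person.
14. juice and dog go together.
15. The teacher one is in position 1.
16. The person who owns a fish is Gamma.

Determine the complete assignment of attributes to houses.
Solution:

House | Drink | Color | Pet | Team | Profession
-----------------------------------------------
  1   | milk | white | bird | Epsilon | teacher
  2   | coffee | blue | cat | Beta | lawyer
  3   | juice | green | dog | Delta | engineer
  4   | tea | red | fish | Gamma | artist
  5   | water | yellow | horse | Alpha | doctor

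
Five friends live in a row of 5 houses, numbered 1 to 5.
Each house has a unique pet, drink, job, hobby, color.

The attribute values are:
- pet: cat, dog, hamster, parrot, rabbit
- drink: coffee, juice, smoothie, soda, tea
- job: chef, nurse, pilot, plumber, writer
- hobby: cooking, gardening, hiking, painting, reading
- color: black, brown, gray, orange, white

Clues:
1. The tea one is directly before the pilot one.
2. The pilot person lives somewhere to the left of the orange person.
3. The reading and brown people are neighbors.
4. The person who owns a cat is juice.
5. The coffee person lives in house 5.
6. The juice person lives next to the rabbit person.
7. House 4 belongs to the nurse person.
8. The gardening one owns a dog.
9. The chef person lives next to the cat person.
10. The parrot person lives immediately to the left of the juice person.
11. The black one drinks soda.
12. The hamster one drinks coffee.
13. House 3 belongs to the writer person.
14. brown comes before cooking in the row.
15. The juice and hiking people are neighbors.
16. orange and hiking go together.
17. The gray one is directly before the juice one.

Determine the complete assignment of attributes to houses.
Solution:

House | Pet | Drink | Job | Hobby | Color
-----------------------------------------
  1   | parrot | tea | chef | reading | gray
  2   | cat | juice | pilot | painting | brown
  3   | rabbit | smoothie | writer | hiking | orange
  4   | dog | soda | nurse | gardening | black
  5   | hamster | coffee | plumber | cooking | white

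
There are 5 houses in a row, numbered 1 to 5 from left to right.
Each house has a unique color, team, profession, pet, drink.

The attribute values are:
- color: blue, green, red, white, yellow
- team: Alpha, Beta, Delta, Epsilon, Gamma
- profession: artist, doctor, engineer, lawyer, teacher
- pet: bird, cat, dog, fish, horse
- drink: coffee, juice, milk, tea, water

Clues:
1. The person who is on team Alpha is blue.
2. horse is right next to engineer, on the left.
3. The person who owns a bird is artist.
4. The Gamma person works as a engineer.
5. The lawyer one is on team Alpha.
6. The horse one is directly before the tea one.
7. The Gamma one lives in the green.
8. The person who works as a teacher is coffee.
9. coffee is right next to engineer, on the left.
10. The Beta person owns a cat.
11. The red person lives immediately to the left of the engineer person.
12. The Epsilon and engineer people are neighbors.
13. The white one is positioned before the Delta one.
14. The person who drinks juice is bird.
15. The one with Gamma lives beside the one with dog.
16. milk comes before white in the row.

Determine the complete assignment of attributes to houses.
Solution:

House | Color | Team | Profession | Pet | Drink
-----------------------------------------------
  1   | red | Epsilon | teacher | horse | coffee
  2   | green | Gamma | engineer | fish | tea
  3   | blue | Alpha | lawyer | dog | milk
  4   | white | Beta | doctor | cat | water
  5   | yellow | Delta | artist | bird | juice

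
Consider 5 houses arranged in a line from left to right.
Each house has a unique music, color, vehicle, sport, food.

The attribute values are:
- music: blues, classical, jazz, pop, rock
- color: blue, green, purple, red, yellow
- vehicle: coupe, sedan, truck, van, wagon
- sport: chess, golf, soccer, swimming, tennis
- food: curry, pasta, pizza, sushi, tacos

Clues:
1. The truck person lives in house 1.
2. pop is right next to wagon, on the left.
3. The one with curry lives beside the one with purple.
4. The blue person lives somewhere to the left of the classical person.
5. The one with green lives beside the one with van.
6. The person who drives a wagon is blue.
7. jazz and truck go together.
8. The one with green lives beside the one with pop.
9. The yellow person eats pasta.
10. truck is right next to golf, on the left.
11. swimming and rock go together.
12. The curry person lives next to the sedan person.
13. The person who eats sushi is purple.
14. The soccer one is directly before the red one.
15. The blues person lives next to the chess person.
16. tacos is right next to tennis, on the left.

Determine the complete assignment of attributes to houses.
Solution:

House | Music | Color | Vehicle | Sport | Food
----------------------------------------------
  1   | jazz | green | truck | soccer | pizza
  2   | pop | red | van | golf | tacos
  3   | blues | blue | wagon | tennis | curry
  4   | classical | purple | sedan | chess | sushi
  5   | rock | yellow | coupe | swimming | pasta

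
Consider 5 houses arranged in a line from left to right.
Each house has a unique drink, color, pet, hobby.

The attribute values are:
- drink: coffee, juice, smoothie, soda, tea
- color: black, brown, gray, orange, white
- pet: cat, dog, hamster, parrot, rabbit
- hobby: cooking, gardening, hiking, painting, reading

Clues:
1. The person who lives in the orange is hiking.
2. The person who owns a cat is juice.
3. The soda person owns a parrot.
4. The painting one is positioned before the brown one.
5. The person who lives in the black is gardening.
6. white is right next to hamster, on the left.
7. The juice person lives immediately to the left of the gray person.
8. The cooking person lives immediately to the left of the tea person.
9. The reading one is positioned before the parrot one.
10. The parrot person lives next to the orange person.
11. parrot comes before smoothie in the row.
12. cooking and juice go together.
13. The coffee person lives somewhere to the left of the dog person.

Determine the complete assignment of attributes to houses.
Solution:

House | Drink | Color | Pet | Hobby
-----------------------------------
  1   | juice | white | cat | cooking
  2   | tea | gray | hamster | painting
  3   | coffee | brown | rabbit | reading
  4   | soda | black | parrot | gardening
  5   | smoothie | orange | dog | hiking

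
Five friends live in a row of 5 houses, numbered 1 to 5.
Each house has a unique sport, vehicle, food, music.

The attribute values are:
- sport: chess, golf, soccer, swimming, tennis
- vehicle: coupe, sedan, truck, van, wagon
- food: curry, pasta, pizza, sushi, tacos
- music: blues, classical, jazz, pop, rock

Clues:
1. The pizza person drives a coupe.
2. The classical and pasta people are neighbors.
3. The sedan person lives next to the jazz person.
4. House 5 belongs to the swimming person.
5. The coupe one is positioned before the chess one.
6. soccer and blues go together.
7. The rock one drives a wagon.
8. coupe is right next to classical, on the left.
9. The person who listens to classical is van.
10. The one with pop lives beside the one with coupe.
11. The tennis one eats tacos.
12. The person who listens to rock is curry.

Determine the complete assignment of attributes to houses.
Solution:

House | Sport | Vehicle | Food | Music
--------------------------------------
  1   | tennis | sedan | tacos | pop
  2   | golf | coupe | pizza | jazz
  3   | chess | van | sushi | classical
  4   | soccer | truck | pasta | blues
  5   | swimming | wagon | curry | rock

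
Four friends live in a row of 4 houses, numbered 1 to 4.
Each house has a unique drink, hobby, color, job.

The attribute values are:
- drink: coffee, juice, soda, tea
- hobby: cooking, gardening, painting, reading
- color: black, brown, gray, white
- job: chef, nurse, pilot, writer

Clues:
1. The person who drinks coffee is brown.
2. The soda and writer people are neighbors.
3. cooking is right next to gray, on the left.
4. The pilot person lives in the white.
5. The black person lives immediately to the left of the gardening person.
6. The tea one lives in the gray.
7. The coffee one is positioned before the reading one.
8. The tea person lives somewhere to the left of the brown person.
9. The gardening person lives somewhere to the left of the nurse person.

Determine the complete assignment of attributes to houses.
Solution:

House | Drink | Hobby | Color | Job
-----------------------------------
  1   | soda | cooking | black | chef
  2   | tea | gardening | gray | writer
  3   | coffee | painting | brown | nurse
  4   | juice | reading | white | pilot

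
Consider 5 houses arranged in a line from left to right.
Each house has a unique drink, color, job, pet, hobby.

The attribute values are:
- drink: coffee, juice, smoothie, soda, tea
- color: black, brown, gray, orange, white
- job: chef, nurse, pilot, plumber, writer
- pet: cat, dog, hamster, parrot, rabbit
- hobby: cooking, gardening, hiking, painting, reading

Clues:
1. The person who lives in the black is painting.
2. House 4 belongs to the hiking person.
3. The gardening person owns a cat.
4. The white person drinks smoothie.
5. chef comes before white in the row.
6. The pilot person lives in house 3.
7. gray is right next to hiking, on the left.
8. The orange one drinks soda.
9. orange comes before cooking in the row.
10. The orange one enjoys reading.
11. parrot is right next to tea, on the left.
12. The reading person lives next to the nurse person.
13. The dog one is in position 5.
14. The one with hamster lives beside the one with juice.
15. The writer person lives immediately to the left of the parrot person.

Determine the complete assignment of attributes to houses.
Solution:

House | Drink | Color | Job | Pet | Hobby
-----------------------------------------
  1   | soda | orange | writer | hamster | reading
  2   | juice | black | nurse | parrot | painting
  3   | tea | gray | pilot | cat | gardening
  4   | coffee | brown | chef | rabbit | hiking
  5   | smoothie | white | plumber | dog | cooking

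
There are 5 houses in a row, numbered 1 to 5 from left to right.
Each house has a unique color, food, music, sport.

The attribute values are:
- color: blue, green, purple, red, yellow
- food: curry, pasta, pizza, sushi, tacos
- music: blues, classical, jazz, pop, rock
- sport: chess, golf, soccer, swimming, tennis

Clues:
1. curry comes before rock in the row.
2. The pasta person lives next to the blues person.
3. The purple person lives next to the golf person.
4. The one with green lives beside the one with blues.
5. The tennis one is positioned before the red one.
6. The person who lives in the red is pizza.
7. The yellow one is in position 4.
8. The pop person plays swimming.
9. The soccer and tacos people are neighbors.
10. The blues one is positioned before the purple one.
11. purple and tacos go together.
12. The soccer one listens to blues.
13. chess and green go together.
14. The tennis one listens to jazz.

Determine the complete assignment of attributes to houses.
Solution:

House | Color | Food | Music | Sport
------------------------------------
  1   | green | pasta | classical | chess
  2   | blue | curry | blues | soccer
  3   | purple | tacos | jazz | tennis
  4   | yellow | sushi | rock | golf
  5   | red | pizza | pop | swimming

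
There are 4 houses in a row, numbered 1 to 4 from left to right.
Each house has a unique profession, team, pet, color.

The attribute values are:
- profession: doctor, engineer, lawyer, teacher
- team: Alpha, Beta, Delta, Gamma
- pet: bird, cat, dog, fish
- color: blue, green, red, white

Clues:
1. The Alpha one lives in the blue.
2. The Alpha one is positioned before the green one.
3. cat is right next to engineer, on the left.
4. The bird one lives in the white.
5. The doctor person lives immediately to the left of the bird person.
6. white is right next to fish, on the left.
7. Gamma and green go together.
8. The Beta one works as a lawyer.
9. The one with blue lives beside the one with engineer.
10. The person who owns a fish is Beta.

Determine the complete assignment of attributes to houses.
Solution:

House | Profession | Team | Pet | Color
---------------------------------------
  1   | doctor | Alpha | cat | blue
  2   | engineer | Delta | bird | white
  3   | lawyer | Beta | fish | red
  4   | teacher | Gamma | dog | green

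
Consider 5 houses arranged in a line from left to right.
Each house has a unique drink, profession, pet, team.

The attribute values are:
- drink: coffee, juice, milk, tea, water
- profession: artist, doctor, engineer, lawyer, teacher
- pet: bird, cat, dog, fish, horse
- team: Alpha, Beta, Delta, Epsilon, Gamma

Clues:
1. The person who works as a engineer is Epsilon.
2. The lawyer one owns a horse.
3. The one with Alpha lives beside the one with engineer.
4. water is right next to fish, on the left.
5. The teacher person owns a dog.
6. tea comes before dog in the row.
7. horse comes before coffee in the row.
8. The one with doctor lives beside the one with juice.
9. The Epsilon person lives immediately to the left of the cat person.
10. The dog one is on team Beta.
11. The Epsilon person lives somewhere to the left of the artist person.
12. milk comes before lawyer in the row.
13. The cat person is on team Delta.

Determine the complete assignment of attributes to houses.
Solution:

House | Drink | Profession | Pet | Team
---------------------------------------
  1   | water | doctor | bird | Alpha
  2   | juice | engineer | fish | Epsilon
  3   | milk | artist | cat | Delta
  4   | tea | lawyer | horse | Gamma
  5   | coffee | teacher | dog | Beta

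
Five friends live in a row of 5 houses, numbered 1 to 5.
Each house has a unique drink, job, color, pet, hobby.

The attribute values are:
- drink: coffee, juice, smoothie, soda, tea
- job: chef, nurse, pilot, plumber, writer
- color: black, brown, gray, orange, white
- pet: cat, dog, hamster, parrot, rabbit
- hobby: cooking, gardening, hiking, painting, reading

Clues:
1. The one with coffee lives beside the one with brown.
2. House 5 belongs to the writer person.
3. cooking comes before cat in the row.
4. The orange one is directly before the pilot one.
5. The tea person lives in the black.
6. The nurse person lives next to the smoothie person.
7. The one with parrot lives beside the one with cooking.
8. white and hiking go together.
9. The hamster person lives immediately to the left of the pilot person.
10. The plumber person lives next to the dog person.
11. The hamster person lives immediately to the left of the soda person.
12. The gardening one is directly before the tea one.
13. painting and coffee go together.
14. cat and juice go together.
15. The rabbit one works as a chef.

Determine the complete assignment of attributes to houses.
Solution:

House | Drink | Job | Color | Pet | Hobby
-----------------------------------------
  1   | coffee | plumber | orange | hamster | painting
  2   | soda | pilot | brown | dog | gardening
  3   | tea | nurse | black | parrot | reading
  4   | smoothie | chef | gray | rabbit | cooking
  5   | juice | writer | white | cat | hiking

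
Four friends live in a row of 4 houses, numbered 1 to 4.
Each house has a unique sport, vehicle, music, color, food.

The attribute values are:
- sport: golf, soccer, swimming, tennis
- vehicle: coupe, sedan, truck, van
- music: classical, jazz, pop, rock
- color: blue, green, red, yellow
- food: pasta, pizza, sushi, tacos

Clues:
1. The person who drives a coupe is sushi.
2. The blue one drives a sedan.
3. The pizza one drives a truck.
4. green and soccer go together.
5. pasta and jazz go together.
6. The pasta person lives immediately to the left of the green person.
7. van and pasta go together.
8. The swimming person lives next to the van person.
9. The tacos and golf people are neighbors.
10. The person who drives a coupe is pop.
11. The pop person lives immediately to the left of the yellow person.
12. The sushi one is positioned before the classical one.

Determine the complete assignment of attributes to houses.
Solution:

House | Sport | Vehicle | Music | Color | Food
----------------------------------------------
  1   | swimming | sedan | rock | blue | tacos
  2   | golf | van | jazz | red | pasta
  3   | soccer | coupe | pop | green | sushi
  4   | tennis | truck | classical | yellow | pizza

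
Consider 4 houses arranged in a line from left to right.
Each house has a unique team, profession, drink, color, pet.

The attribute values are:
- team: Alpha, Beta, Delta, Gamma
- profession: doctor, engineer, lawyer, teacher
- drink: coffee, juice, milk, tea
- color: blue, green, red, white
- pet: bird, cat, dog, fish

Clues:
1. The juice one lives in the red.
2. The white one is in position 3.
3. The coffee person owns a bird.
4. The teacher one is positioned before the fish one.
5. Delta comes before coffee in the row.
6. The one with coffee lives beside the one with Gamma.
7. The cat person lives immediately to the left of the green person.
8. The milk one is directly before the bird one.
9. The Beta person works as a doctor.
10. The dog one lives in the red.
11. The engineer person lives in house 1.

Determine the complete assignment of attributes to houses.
Solution:

House | Team | Profession | Drink | Color | Pet
-----------------------------------------------
  1   | Delta | engineer | milk | blue | cat
  2   | Alpha | teacher | coffee | green | bird
  3   | Gamma | lawyer | tea | white | fish
  4   | Beta | doctor | juice | red | dog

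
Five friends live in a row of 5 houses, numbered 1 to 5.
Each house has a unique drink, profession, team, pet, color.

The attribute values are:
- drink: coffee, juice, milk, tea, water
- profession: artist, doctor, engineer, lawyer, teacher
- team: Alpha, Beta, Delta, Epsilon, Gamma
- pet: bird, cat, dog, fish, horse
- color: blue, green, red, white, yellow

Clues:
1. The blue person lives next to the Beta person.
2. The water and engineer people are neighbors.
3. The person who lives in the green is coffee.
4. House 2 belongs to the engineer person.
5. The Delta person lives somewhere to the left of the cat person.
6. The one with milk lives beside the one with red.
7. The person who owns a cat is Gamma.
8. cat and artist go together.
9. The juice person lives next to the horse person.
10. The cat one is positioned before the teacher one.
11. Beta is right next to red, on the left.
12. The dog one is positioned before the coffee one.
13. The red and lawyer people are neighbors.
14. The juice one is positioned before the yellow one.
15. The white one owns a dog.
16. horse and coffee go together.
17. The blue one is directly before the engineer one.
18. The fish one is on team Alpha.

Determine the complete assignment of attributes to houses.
Solution:

House | Drink | Profession | Team | Pet | Color
-----------------------------------------------
  1   | water | doctor | Delta | bird | blue
  2   | milk | engineer | Beta | dog | white
  3   | juice | artist | Gamma | cat | red
  4   | coffee | lawyer | Epsilon | horse | green
  5   | tea | teacher | Alpha | fish | yellow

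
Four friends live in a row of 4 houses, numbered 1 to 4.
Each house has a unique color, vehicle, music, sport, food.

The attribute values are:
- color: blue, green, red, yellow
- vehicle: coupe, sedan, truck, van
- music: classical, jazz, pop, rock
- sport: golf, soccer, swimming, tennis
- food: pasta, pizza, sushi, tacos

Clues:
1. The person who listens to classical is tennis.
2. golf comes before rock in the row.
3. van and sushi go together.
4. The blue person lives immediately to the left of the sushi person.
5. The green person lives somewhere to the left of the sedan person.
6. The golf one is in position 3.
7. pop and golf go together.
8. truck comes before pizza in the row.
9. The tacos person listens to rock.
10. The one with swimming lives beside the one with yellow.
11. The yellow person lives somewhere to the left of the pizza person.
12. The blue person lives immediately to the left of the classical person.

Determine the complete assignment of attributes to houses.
Solution:

House | Color | Vehicle | Music | Sport | Food
----------------------------------------------
  1   | blue | truck | jazz | swimming | pasta
  2   | yellow | van | classical | tennis | sushi
  3   | green | coupe | pop | golf | pizza
  4   | red | sedan | rock | soccer | tacos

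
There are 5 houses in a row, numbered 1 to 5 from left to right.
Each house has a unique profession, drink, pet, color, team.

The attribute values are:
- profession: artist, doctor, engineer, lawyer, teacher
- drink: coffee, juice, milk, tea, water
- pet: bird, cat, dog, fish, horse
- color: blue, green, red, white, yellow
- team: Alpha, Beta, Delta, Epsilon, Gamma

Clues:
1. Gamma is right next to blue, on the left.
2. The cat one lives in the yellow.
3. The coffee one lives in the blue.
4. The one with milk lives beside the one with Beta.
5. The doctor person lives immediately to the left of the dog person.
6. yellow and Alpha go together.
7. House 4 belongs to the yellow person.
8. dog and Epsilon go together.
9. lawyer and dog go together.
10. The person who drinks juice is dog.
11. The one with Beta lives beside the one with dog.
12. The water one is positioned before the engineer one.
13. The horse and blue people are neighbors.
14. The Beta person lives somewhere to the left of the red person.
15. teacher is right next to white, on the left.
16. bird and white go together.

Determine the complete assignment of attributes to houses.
Solution:

House | Profession | Drink | Pet | Color | Team
-----------------------------------------------
  1   | artist | milk | horse | green | Gamma
  2   | doctor | coffee | fish | blue | Beta
  3   | lawyer | juice | dog | red | Epsilon
  4   | teacher | water | cat | yellow | Alpha
  5   | engineer | tea | bird | white | Delta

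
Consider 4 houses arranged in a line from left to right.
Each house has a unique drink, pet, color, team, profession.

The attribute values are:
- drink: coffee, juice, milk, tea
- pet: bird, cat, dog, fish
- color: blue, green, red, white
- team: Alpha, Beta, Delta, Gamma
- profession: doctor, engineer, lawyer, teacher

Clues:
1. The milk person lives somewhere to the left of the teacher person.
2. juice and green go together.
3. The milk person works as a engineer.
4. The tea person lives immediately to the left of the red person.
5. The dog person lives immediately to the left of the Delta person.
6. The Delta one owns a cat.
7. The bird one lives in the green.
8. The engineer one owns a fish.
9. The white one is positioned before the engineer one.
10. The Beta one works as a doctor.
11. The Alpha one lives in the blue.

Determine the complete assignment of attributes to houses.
Solution:

House | Drink | Pet | Color | Team | Profession
-----------------------------------------------
  1   | tea | dog | white | Beta | doctor
  2   | coffee | cat | red | Delta | lawyer
  3   | milk | fish | blue | Alpha | engineer
  4   | juice | bird | green | Gamma | teacher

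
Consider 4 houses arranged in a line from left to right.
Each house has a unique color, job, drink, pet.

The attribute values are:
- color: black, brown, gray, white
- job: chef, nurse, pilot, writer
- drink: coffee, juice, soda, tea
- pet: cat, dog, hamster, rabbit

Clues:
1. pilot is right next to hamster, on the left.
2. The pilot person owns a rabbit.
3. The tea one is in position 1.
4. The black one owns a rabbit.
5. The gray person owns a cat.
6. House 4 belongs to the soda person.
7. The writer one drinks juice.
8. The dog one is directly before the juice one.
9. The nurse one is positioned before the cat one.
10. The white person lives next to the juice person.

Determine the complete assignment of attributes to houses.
Solution:

House | Color | Job | Drink | Pet
---------------------------------
  1   | white | nurse | tea | dog
  2   | gray | writer | juice | cat
  3   | black | pilot | coffee | rabbit
  4   | brown | chef | soda | hamster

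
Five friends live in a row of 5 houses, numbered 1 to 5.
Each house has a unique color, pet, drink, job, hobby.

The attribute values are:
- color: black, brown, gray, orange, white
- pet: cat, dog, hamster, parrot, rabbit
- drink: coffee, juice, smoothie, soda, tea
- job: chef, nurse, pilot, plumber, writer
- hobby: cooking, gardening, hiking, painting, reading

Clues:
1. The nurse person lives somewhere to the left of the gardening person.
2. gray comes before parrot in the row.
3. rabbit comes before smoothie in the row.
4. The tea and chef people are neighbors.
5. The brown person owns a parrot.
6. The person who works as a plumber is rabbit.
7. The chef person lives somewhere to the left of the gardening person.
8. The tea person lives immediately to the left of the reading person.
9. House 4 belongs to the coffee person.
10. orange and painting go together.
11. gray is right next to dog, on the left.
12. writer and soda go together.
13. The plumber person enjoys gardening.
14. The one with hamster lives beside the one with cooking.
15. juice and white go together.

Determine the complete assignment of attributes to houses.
Solution:

House | Color | Pet | Drink | Job | Hobby
-----------------------------------------
  1   | orange | hamster | soda | writer | painting
  2   | gray | cat | tea | nurse | cooking
  3   | white | dog | juice | chef | reading
  4   | black | rabbit | coffee | plumber | gardening
  5   | brown | parrot | smoothie | pilot | hiking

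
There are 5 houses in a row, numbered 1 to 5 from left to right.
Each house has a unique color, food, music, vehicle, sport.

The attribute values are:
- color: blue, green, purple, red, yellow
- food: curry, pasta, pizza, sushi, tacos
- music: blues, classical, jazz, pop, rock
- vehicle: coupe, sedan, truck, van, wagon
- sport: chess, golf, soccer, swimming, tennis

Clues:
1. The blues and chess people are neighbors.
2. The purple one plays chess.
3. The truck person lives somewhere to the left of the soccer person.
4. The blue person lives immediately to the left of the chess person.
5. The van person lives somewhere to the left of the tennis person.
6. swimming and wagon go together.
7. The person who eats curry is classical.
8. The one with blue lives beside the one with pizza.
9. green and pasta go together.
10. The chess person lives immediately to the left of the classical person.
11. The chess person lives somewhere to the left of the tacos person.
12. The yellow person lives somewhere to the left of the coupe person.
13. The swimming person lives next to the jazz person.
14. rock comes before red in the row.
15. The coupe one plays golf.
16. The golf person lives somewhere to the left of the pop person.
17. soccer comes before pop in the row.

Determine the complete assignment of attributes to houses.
Solution:

House | Color | Food | Music | Vehicle | Sport
----------------------------------------------
  1   | blue | sushi | blues | wagon | swimming
  2   | purple | pizza | jazz | truck | chess
  3   | yellow | curry | classical | van | soccer
  4   | green | pasta | rock | coupe | golf
  5   | red | tacos | pop | sedan | tennis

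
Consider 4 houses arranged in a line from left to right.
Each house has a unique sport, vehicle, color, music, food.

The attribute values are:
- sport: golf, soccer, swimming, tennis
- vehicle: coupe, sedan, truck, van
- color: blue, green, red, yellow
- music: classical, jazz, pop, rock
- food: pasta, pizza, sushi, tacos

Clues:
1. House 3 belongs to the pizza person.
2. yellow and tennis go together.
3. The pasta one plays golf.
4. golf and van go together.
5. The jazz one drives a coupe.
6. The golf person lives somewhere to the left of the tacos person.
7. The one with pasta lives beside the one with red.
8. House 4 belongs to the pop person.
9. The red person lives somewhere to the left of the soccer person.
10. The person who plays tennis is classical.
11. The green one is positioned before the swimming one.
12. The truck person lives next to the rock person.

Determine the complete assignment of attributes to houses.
Solution:

House | Sport | Vehicle | Color | Music | Food
----------------------------------------------
  1   | tennis | truck | yellow | classical | sushi
  2   | golf | van | green | rock | pasta
  3   | swimming | coupe | red | jazz | pizza
  4   | soccer | sedan | blue | pop | tacos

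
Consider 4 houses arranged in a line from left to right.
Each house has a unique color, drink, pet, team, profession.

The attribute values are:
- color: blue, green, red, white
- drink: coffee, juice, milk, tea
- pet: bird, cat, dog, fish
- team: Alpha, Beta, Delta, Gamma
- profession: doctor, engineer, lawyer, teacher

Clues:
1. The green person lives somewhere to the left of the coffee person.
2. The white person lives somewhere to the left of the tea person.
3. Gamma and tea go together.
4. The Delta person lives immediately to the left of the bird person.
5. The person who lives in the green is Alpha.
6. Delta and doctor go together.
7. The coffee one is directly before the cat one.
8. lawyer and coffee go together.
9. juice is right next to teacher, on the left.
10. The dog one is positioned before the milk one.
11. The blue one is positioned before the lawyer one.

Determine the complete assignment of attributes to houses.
Solution:

House | Color | Drink | Pet | Team | Profession
-----------------------------------------------
  1   | blue | juice | dog | Delta | doctor
  2   | green | milk | bird | Alpha | teacher
  3   | white | coffee | fish | Beta | lawyer
  4   | red | tea | cat | Gamma | engineer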